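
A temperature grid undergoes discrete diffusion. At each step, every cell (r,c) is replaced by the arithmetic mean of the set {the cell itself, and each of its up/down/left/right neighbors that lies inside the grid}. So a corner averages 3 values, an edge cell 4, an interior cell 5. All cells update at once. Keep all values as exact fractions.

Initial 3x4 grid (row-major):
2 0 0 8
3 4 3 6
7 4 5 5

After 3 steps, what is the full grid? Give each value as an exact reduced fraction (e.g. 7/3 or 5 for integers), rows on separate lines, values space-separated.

Answer: 5653/2160 19939/7200 24109/7200 8791/2160
12247/3600 10081/3000 1961/500 10733/2400
8653/2160 29989/7200 31559/7200 10331/2160

Derivation:
After step 1:
  5/3 3/2 11/4 14/3
  4 14/5 18/5 11/2
  14/3 5 17/4 16/3
After step 2:
  43/18 523/240 751/240 155/36
  197/60 169/50 189/50 191/40
  41/9 1003/240 1091/240 181/36
After step 3:
  5653/2160 19939/7200 24109/7200 8791/2160
  12247/3600 10081/3000 1961/500 10733/2400
  8653/2160 29989/7200 31559/7200 10331/2160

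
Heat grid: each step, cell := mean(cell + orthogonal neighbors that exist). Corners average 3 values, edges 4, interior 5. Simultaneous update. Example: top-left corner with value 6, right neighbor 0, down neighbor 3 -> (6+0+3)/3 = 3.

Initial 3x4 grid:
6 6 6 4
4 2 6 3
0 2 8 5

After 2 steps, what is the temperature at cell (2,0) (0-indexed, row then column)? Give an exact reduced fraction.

Answer: 8/3

Derivation:
Step 1: cell (2,0) = 2
Step 2: cell (2,0) = 8/3
Full grid after step 2:
  40/9 119/24 119/24 43/9
  43/12 4 97/20 115/24
  8/3 57/16 223/48 181/36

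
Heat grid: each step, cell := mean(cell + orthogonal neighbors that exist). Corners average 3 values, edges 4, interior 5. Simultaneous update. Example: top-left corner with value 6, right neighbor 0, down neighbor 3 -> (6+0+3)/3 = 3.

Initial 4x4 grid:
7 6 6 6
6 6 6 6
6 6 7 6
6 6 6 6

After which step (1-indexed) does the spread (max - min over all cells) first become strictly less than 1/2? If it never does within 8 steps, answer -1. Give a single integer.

Answer: 1

Derivation:
Step 1: max=19/3, min=6, spread=1/3
  -> spread < 1/2 first at step 1
Step 2: max=113/18, min=6, spread=5/18
Step 3: max=1337/216, min=243/40, spread=31/270
Step 4: max=200317/32400, min=21883/3600, spread=337/3240
Step 5: max=5985091/972000, min=659153/108000, spread=26357/486000
Step 6: max=7176421/1166400, min=1319153/216000, spread=132487/2916000
Step 7: max=214960651/34992000, min=594441889/97200000, spread=12019637/437400000
Step 8: max=161130560437/26244000000, min=17839958063/2916000000, spread=57093787/2624400000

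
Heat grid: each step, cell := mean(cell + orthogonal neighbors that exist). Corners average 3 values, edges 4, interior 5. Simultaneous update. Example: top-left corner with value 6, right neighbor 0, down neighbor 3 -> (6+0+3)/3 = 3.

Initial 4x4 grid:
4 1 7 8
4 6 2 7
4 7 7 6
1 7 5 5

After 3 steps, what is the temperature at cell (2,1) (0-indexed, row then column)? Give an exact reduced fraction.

Answer: 1033/200

Derivation:
Step 1: cell (2,1) = 31/5
Step 2: cell (2,1) = 123/25
Step 3: cell (2,1) = 1033/200
Full grid after step 3:
  95/24 139/30 4609/900 1591/270
  351/80 4577/1000 8351/1500 10313/1800
  5341/1200 1033/200 8117/1500 10691/1800
  1717/360 1499/300 1267/225 764/135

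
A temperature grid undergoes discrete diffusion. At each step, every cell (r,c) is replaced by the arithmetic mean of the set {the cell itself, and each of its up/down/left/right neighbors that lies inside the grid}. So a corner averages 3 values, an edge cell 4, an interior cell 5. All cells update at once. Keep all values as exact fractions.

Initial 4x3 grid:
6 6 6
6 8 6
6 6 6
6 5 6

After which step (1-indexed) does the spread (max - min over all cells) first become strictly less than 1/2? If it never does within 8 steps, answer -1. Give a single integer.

Step 1: max=13/2, min=17/3, spread=5/6
Step 2: max=321/50, min=209/36, spread=553/900
Step 3: max=15187/2400, min=84607/14400, spread=1303/2880
  -> spread < 1/2 first at step 3
Step 4: max=135767/21600, min=770237/129600, spread=8873/25920
Step 5: max=54174427/8640000, min=309661687/51840000, spread=123079/414720
Step 6: max=3236247593/518400000, min=18689317733/3110400000, spread=29126713/124416000
Step 7: max=193746726787/31104000000, min=1124902092847/186624000000, spread=300626143/1492992000
Step 8: max=11592396723233/1866240000000, min=67712370885773/11197440000000, spread=14736075629/89579520000

Answer: 3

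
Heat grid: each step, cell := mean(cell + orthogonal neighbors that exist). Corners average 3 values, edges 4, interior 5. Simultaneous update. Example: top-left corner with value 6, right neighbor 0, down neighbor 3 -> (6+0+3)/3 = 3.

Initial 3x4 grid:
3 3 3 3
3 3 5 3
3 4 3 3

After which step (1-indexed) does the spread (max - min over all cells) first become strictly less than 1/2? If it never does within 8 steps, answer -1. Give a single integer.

Step 1: max=15/4, min=3, spread=3/4
Step 2: max=71/20, min=3, spread=11/20
Step 3: max=69/20, min=1141/360, spread=101/360
  -> spread < 1/2 first at step 3
Step 4: max=14633/4320, min=6859/2160, spread=61/288
Step 5: max=121241/36000, min=2791/864, spread=464/3375
Step 6: max=52232513/15552000, min=12594667/3888000, spread=370769/3110400
Step 7: max=3120285907/933120000, min=760374793/233280000, spread=5252449/62208000
Step 8: max=186955397993/55987200000, min=564524507/172800000, spread=161978309/2239488000

Answer: 3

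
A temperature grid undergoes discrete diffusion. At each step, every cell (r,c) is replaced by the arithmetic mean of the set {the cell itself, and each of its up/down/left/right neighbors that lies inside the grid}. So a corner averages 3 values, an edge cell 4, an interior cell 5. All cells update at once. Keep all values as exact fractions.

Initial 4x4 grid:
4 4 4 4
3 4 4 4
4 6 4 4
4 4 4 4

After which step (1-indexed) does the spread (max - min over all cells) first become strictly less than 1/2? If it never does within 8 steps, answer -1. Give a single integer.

Step 1: max=9/2, min=11/3, spread=5/6
Step 2: max=87/20, min=137/36, spread=49/90
Step 3: max=341/80, min=2113/540, spread=151/432
  -> spread < 1/2 first at step 3
Step 4: max=3029/720, min=64039/16200, spread=8227/32400
Step 5: max=301709/72000, min=1942453/486000, spread=376331/1944000
Step 6: max=2701747/648000, min=29276477/7290000, spread=4472707/29160000
Step 7: max=269297341/64800000, min=1765025113/437400000, spread=42185551/349920000
Step 8: max=268550711/64800000, min=13273384021/3280500000, spread=2575965787/26244000000

Answer: 3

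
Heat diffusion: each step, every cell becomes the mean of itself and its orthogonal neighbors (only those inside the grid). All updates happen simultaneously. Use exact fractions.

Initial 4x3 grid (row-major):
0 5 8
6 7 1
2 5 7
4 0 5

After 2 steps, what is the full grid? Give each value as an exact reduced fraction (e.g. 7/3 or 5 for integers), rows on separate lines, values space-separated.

After step 1:
  11/3 5 14/3
  15/4 24/5 23/4
  17/4 21/5 9/2
  2 7/2 4
After step 2:
  149/36 68/15 185/36
  247/60 47/10 1183/240
  71/20 17/4 369/80
  13/4 137/40 4

Answer: 149/36 68/15 185/36
247/60 47/10 1183/240
71/20 17/4 369/80
13/4 137/40 4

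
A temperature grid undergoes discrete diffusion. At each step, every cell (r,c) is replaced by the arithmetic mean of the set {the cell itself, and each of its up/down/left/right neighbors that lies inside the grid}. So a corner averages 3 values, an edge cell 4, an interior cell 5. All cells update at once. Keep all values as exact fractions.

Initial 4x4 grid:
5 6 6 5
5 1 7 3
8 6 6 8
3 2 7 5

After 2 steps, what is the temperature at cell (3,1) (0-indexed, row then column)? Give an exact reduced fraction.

Answer: 553/120

Derivation:
Step 1: cell (3,1) = 9/2
Step 2: cell (3,1) = 553/120
Full grid after step 2:
  175/36 125/24 593/120 197/36
  247/48 469/100 563/100 1231/240
  1151/240 132/25 53/10 1483/240
  43/9 553/120 689/120 103/18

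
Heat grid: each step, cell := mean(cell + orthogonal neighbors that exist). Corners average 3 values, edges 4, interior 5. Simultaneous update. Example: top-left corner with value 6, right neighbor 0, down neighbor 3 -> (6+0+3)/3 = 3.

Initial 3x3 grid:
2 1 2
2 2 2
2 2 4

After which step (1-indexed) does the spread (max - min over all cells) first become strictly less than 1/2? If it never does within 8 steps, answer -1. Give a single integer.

Step 1: max=8/3, min=5/3, spread=1
Step 2: max=23/9, min=413/240, spread=601/720
Step 3: max=313/135, min=3883/2160, spread=25/48
Step 4: max=73289/32400, min=245681/129600, spread=211/576
  -> spread < 1/2 first at step 4
Step 5: max=2124929/972000, min=15000307/7776000, spread=1777/6912
Step 6: max=251247851/116640000, min=920779529/466560000, spread=14971/82944
Step 7: max=928625167/437400000, min=55884857563/27993600000, spread=126121/995328
Step 8: max=884191403309/419904000000, min=3387351691361/1679616000000, spread=1062499/11943936

Answer: 4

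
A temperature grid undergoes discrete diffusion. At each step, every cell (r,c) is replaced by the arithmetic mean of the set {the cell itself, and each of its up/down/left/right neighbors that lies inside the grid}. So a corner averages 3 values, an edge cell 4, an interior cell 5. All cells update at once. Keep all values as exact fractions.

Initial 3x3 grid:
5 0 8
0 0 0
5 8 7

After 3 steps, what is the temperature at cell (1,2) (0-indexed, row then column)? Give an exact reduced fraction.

Step 1: cell (1,2) = 15/4
Step 2: cell (1,2) = 781/240
Step 3: cell (1,2) = 51407/14400
Full grid after step 3:
  5251/2160 40357/14400 1579/540
  7297/2400 9167/3000 51407/14400
  3763/1080 7079/1800 2837/720

Answer: 51407/14400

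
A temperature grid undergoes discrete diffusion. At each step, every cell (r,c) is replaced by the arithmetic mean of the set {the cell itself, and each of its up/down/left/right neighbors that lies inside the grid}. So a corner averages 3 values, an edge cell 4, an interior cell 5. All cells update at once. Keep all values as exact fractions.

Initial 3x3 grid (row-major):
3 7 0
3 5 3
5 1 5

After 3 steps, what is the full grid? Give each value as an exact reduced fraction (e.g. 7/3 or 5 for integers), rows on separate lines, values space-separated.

Answer: 8363/2160 54131/14400 1907/540
6857/1800 5443/1500 50281/14400
109/30 268/75 817/240

Derivation:
After step 1:
  13/3 15/4 10/3
  4 19/5 13/4
  3 4 3
After step 2:
  145/36 913/240 31/9
  227/60 94/25 803/240
  11/3 69/20 41/12
After step 3:
  8363/2160 54131/14400 1907/540
  6857/1800 5443/1500 50281/14400
  109/30 268/75 817/240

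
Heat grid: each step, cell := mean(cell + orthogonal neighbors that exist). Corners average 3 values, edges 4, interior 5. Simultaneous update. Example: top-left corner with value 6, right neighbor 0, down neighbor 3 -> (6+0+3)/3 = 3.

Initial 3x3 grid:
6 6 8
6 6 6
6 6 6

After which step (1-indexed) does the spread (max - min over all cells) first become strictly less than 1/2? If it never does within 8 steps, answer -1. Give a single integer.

Answer: 3

Derivation:
Step 1: max=20/3, min=6, spread=2/3
Step 2: max=59/9, min=6, spread=5/9
Step 3: max=689/108, min=6, spread=41/108
  -> spread < 1/2 first at step 3
Step 4: max=41011/6480, min=1091/180, spread=347/1296
Step 5: max=2439737/388800, min=10957/1800, spread=2921/15552
Step 6: max=145796539/23328000, min=1321483/216000, spread=24611/186624
Step 7: max=8716802033/1399680000, min=29816741/4860000, spread=207329/2239488
Step 8: max=521914752451/83980800000, min=1594001599/259200000, spread=1746635/26873856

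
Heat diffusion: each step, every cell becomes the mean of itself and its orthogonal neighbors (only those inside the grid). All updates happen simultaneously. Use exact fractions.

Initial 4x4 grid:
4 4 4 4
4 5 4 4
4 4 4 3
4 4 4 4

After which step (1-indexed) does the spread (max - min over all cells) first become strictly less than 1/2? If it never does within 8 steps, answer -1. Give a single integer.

Step 1: max=17/4, min=11/3, spread=7/12
Step 2: max=211/50, min=449/120, spread=287/600
  -> spread < 1/2 first at step 2
Step 3: max=9967/2400, min=4109/1080, spread=7523/21600
Step 4: max=44771/10800, min=125261/32400, spread=2263/8100
Step 5: max=53393/12960, min=3774683/972000, spread=7181/30375
Step 6: max=7993093/1944000, min=114090863/29160000, spread=1451383/7290000
Step 7: max=1194116567/291600000, min=3435854129/874800000, spread=36623893/218700000
Step 8: max=35732882681/8748000000, min=103503853631/26244000000, spread=923698603/6561000000

Answer: 2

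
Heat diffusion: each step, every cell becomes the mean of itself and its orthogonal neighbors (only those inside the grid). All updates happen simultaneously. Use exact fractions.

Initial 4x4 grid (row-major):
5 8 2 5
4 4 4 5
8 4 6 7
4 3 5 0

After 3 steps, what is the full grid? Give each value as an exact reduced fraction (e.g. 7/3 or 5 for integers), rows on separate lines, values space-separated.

After step 1:
  17/3 19/4 19/4 4
  21/4 24/5 21/5 21/4
  5 5 26/5 9/2
  5 4 7/2 4
After step 2:
  47/9 599/120 177/40 14/3
  1243/240 24/5 121/25 359/80
  81/16 24/5 112/25 379/80
  14/3 35/8 167/40 4
After step 3:
  11083/2160 3499/720 5677/1200 3259/720
  1459/288 29533/6000 9213/2000 11239/2400
  473/96 9407/2000 9213/2000 3541/800
  677/144 1081/240 1703/400 1033/240

Answer: 11083/2160 3499/720 5677/1200 3259/720
1459/288 29533/6000 9213/2000 11239/2400
473/96 9407/2000 9213/2000 3541/800
677/144 1081/240 1703/400 1033/240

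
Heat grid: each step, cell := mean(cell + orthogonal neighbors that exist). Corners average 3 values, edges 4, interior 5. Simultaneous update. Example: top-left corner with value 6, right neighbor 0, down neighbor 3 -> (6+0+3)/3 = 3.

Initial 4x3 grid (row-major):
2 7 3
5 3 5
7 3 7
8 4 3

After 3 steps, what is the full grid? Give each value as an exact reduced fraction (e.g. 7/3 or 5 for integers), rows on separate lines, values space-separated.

After step 1:
  14/3 15/4 5
  17/4 23/5 9/2
  23/4 24/5 9/2
  19/3 9/2 14/3
After step 2:
  38/9 1081/240 53/12
  289/60 219/50 93/20
  317/60 483/100 277/60
  199/36 203/40 41/9
After step 3:
  9751/2160 63083/14400 3257/720
  1052/225 27817/6000 5419/1200
  4603/900 4837/1000 16787/3600
  5719/1080 11993/2400 5129/1080

Answer: 9751/2160 63083/14400 3257/720
1052/225 27817/6000 5419/1200
4603/900 4837/1000 16787/3600
5719/1080 11993/2400 5129/1080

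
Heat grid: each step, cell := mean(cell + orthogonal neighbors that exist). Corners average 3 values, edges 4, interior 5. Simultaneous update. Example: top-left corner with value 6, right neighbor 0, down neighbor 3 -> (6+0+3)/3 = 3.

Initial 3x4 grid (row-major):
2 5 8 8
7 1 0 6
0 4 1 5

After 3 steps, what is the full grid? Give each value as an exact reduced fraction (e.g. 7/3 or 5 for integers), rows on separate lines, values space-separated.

After step 1:
  14/3 4 21/4 22/3
  5/2 17/5 16/5 19/4
  11/3 3/2 5/2 4
After step 2:
  67/18 1039/240 1187/240 52/9
  427/120 73/25 191/50 1157/240
  23/9 83/30 14/5 15/4
After step 3:
  8359/2160 28651/7200 33971/7200 1399/270
  22961/7200 20873/6000 1448/375 65407/14400
  3197/1080 4969/1800 3941/1200 2729/720

Answer: 8359/2160 28651/7200 33971/7200 1399/270
22961/7200 20873/6000 1448/375 65407/14400
3197/1080 4969/1800 3941/1200 2729/720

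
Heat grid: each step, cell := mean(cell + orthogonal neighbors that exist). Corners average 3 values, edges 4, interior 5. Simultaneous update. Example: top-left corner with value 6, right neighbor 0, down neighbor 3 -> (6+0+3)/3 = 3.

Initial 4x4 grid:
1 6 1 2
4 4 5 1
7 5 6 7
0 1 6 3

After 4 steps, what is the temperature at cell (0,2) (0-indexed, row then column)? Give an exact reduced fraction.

Answer: 367333/108000

Derivation:
Step 1: cell (0,2) = 7/2
Step 2: cell (0,2) = 337/120
Step 3: cell (0,2) = 2459/720
Step 4: cell (0,2) = 367333/108000
Full grid after step 4:
  120779/32400 3205/864 367333/108000 21893/6480
  21151/5400 346343/90000 350857/90000 198029/54000
  103511/27000 23021/5625 186569/45000 46153/10800
  61423/16200 212947/54000 9341/2160 35371/8100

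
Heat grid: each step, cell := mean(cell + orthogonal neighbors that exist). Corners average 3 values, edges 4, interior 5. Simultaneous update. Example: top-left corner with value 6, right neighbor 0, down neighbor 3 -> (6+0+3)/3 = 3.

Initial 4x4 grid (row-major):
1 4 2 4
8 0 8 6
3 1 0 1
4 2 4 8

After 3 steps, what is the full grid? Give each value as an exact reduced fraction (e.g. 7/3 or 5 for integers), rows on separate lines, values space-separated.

After step 1:
  13/3 7/4 9/2 4
  3 21/5 16/5 19/4
  4 6/5 14/5 15/4
  3 11/4 7/2 13/3
After step 2:
  109/36 887/240 269/80 53/12
  233/60 267/100 389/100 157/40
  14/5 299/100 289/100 469/120
  13/4 209/80 803/240 139/36
After step 3:
  7637/2160 22961/7200 3073/800 2809/720
  11143/3600 4111/1200 1339/400 807/200
  3877/1200 1117/400 20429/6000 6563/1800
  231/80 7319/2400 22877/7200 8003/2160

Answer: 7637/2160 22961/7200 3073/800 2809/720
11143/3600 4111/1200 1339/400 807/200
3877/1200 1117/400 20429/6000 6563/1800
231/80 7319/2400 22877/7200 8003/2160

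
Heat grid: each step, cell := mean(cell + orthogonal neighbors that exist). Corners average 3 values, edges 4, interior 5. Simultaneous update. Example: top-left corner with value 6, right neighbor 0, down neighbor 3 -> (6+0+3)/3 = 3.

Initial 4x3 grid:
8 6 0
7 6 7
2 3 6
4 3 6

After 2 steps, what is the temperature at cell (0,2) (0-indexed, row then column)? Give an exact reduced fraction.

Step 1: cell (0,2) = 13/3
Step 2: cell (0,2) = 169/36
Full grid after step 2:
  71/12 83/15 169/36
  451/80 253/50 1223/240
  67/16 233/50 77/16
  11/3 4 29/6

Answer: 169/36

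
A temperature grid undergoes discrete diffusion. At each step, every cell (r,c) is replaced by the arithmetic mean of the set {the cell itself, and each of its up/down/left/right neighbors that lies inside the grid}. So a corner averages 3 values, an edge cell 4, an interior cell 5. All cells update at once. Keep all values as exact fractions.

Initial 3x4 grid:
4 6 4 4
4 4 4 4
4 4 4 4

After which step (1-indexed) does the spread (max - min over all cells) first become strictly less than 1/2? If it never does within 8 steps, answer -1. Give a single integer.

Step 1: max=14/3, min=4, spread=2/3
Step 2: max=271/60, min=4, spread=31/60
Step 3: max=2371/540, min=4, spread=211/540
  -> spread < 1/2 first at step 3
Step 4: max=232897/54000, min=3647/900, spread=14077/54000
Step 5: max=2084407/486000, min=219683/54000, spread=5363/24300
Step 6: max=62060809/14580000, min=122869/30000, spread=93859/583200
Step 7: max=3709474481/874800000, min=199736467/48600000, spread=4568723/34992000
Step 8: max=221732435629/52488000000, min=6013618889/1458000000, spread=8387449/83980800

Answer: 3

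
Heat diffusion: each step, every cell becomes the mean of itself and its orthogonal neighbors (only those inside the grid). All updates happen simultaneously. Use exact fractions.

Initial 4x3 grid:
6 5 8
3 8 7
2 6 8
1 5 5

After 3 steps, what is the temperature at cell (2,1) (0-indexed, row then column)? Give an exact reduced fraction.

Step 1: cell (2,1) = 29/5
Step 2: cell (2,1) = 507/100
Step 3: cell (2,1) = 31783/6000
Full grid after step 3:
  5729/1080 88507/14400 3547/540
  36301/7200 34133/6000 47551/7200
  30571/7200 31783/6000 4769/800
  2167/540 67097/14400 671/120

Answer: 31783/6000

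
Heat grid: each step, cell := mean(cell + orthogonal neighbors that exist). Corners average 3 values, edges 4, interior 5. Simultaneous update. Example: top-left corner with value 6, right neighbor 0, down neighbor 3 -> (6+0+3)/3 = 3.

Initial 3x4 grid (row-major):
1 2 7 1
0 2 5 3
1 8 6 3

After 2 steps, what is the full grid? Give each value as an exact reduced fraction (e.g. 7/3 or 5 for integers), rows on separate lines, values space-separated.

Answer: 5/3 223/80 901/240 125/36
21/10 13/4 81/20 229/60
11/4 323/80 367/80 25/6

Derivation:
After step 1:
  1 3 15/4 11/3
  1 17/5 23/5 3
  3 17/4 11/2 4
After step 2:
  5/3 223/80 901/240 125/36
  21/10 13/4 81/20 229/60
  11/4 323/80 367/80 25/6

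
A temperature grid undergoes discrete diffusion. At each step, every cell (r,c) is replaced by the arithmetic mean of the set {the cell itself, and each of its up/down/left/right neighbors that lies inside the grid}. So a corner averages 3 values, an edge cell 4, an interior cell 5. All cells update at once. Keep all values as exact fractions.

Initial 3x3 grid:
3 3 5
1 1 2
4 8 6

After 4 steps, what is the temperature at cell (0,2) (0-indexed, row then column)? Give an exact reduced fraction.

Step 1: cell (0,2) = 10/3
Step 2: cell (0,2) = 59/18
Step 3: cell (0,2) = 719/216
Step 4: cell (0,2) = 43453/12960
Full grid after step 4:
  77411/25920 136193/43200 43453/12960
  567047/172800 124807/36000 318511/86400
  11707/3240 664697/172800 103151/25920

Answer: 43453/12960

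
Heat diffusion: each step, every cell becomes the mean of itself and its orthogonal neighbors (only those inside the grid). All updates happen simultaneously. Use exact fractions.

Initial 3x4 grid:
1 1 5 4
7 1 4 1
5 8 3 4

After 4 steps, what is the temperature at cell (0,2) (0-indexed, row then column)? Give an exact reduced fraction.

Step 1: cell (0,2) = 7/2
Step 2: cell (0,2) = 349/120
Step 3: cell (0,2) = 1183/360
Step 4: cell (0,2) = 68927/21600
Full grid after step 4:
  14903/4320 24677/7200 68927/21600 84563/25920
  343309/86400 131819/36000 85811/24000 190277/57600
  54959/12960 90481/21600 80227/21600 92983/25920

Answer: 68927/21600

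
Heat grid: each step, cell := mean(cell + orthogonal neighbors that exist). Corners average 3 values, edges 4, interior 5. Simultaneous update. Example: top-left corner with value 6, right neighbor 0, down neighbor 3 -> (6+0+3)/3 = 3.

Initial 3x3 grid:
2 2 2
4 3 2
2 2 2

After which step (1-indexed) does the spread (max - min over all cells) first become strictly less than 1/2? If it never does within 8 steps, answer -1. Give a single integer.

Answer: 3

Derivation:
Step 1: max=11/4, min=2, spread=3/4
Step 2: max=641/240, min=13/6, spread=121/240
Step 3: max=36727/14400, min=10759/4800, spread=89/288
  -> spread < 1/2 first at step 3
Step 4: max=2167169/864000, min=659473/288000, spread=755/3456
Step 5: max=128027143/51840000, min=13342877/5760000, spread=6353/41472
Step 6: max=7615843121/3110400000, min=2427091457/1036800000, spread=53531/497664
Step 7: max=453761814487/186624000000, min=146556511079/62208000000, spread=450953/5971968
Step 8: max=27104483147489/11197440000000, min=981884543657/414720000000, spread=3799043/71663616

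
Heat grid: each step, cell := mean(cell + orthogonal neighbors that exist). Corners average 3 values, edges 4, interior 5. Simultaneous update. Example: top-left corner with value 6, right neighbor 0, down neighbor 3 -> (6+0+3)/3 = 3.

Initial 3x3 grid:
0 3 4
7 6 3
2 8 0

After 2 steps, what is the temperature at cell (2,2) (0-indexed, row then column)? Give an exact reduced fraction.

Step 1: cell (2,2) = 11/3
Step 2: cell (2,2) = 131/36
Full grid after step 2:
  31/9 919/240 59/18
  363/80 393/100 313/80
  161/36 281/60 131/36

Answer: 131/36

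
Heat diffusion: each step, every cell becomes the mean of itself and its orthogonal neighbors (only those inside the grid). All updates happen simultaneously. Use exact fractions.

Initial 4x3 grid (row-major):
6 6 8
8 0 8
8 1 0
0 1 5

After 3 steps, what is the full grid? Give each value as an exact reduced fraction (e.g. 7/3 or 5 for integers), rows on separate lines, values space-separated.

Answer: 12151/2160 3193/600 5833/1080
33991/7200 9381/2000 7829/1800
9097/2400 1619/500 1337/400
71/24 12989/4800 359/144

Derivation:
After step 1:
  20/3 5 22/3
  11/2 23/5 4
  17/4 2 7/2
  3 7/4 2
After step 2:
  103/18 59/10 49/9
  1261/240 211/50 583/120
  59/16 161/50 23/8
  3 35/16 29/12
After step 3:
  12151/2160 3193/600 5833/1080
  33991/7200 9381/2000 7829/1800
  9097/2400 1619/500 1337/400
  71/24 12989/4800 359/144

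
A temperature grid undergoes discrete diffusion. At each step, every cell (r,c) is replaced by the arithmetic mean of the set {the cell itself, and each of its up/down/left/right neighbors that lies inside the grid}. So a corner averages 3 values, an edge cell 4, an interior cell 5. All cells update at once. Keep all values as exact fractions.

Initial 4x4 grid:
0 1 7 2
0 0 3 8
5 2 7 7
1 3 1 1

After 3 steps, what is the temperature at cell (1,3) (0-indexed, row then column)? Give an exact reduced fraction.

Answer: 32617/7200

Derivation:
Step 1: cell (1,3) = 5
Step 2: cell (1,3) = 257/48
Step 3: cell (1,3) = 32617/7200
Full grid after step 3:
  1471/1080 16991/7200 25207/7200 503/108
  13271/7200 6973/3000 5947/1500 32617/7200
  4997/2400 1447/500 3553/1000 10763/2400
  149/60 2089/800 8323/2400 271/72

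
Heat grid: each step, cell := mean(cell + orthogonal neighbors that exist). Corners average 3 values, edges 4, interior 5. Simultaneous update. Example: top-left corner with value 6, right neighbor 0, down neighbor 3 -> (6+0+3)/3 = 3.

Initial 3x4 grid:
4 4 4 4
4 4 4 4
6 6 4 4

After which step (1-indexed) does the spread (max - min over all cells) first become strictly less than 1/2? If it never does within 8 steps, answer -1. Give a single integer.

Step 1: max=16/3, min=4, spread=4/3
Step 2: max=89/18, min=4, spread=17/18
Step 3: max=644/135, min=4, spread=104/135
Step 4: max=300449/64800, min=3647/900, spread=7573/12960
Step 5: max=17721001/3888000, min=55217/13500, spread=363701/777600
  -> spread < 1/2 first at step 5
Step 6: max=1048973999/233280000, min=1487413/360000, spread=681043/1866240
Step 7: max=62356537141/13996800000, min=404682089/97200000, spread=163292653/559872000
Step 8: max=3714059884319/839808000000, min=12221139163/2916000000, spread=1554974443/6718464000

Answer: 5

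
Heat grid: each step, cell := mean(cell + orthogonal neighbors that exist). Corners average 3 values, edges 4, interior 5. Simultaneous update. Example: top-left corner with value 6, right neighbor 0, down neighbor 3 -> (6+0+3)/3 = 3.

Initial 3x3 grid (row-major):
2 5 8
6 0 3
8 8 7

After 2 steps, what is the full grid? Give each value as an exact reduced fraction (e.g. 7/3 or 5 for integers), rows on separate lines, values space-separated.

After step 1:
  13/3 15/4 16/3
  4 22/5 9/2
  22/3 23/4 6
After step 2:
  145/36 1069/240 163/36
  301/60 112/25 607/120
  205/36 1409/240 65/12

Answer: 145/36 1069/240 163/36
301/60 112/25 607/120
205/36 1409/240 65/12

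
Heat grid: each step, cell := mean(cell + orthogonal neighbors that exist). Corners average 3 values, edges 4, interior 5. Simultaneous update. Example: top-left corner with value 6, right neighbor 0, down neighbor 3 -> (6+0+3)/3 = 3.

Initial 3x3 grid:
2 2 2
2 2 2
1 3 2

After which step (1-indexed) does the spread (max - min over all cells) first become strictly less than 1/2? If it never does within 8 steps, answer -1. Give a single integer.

Answer: 2

Derivation:
Step 1: max=7/3, min=7/4, spread=7/12
Step 2: max=32/15, min=23/12, spread=13/60
  -> spread < 1/2 first at step 2
Step 3: max=287/135, min=9373/4800, spread=7483/43200
Step 4: max=224221/108000, min=85343/43200, spread=21727/216000
Step 5: max=2011711/972000, min=11517319/5760000, spread=10906147/155520000
Step 6: max=239480059/116640000, min=311745287/155520000, spread=36295/746496
Step 7: max=3583715837/1749600000, min=18794637589/9331200000, spread=305773/8957952
Step 8: max=857416579381/419904000000, min=1129805694383/559872000000, spread=2575951/107495424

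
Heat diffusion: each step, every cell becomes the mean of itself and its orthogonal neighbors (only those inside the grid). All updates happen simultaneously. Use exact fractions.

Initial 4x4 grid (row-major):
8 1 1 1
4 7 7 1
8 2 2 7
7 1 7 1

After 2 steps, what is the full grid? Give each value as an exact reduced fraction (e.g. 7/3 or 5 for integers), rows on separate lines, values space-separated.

Answer: 46/9 917/240 227/80 5/2
77/15 114/25 193/50 227/80
16/3 227/50 181/50 67/16
89/18 49/12 17/4 7/2

Derivation:
After step 1:
  13/3 17/4 5/2 1
  27/4 21/5 18/5 4
  21/4 4 5 11/4
  16/3 17/4 11/4 5
After step 2:
  46/9 917/240 227/80 5/2
  77/15 114/25 193/50 227/80
  16/3 227/50 181/50 67/16
  89/18 49/12 17/4 7/2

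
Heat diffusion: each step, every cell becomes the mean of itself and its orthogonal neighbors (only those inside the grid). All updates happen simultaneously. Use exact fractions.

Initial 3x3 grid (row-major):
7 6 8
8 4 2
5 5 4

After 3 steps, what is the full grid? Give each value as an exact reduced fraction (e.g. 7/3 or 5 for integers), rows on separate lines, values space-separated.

Answer: 293/48 3301/576 2287/432
139/24 85/16 467/96
391/72 1423/288 491/108

Derivation:
After step 1:
  7 25/4 16/3
  6 5 9/2
  6 9/2 11/3
After step 2:
  77/12 283/48 193/36
  6 21/4 37/8
  11/2 115/24 38/9
After step 3:
  293/48 3301/576 2287/432
  139/24 85/16 467/96
  391/72 1423/288 491/108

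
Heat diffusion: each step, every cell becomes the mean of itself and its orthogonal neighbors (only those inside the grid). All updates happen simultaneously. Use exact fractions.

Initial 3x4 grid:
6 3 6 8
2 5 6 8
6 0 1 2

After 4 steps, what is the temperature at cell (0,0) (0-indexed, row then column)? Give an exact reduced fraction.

Answer: 553703/129600

Derivation:
Step 1: cell (0,0) = 11/3
Step 2: cell (0,0) = 161/36
Step 3: cell (0,0) = 4481/1080
Step 4: cell (0,0) = 553703/129600
Full grid after step 4:
  553703/129600 974173/216000 1114073/216000 351389/64800
  3294497/864000 1496563/360000 67987/15000 361331/72000
  462803/129600 775423/216000 878323/216000 283639/64800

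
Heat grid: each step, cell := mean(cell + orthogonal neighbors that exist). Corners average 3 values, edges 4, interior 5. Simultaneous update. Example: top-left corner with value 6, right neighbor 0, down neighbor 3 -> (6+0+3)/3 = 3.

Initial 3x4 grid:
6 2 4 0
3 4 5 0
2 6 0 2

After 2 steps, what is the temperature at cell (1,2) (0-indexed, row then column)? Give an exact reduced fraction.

Answer: 287/100

Derivation:
Step 1: cell (1,2) = 13/5
Step 2: cell (1,2) = 287/100
Full grid after step 2:
  137/36 173/48 641/240 35/18
  181/48 347/100 287/100 127/80
  125/36 167/48 571/240 17/9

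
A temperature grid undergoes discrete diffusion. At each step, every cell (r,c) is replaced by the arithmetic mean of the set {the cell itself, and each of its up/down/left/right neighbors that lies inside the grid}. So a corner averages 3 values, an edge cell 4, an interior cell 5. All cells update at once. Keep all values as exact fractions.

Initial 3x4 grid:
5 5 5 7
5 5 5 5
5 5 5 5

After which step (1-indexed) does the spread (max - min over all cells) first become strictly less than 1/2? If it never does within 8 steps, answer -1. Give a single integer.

Step 1: max=17/3, min=5, spread=2/3
Step 2: max=50/9, min=5, spread=5/9
Step 3: max=581/108, min=5, spread=41/108
  -> spread < 1/2 first at step 3
Step 4: max=69017/12960, min=5, spread=4217/12960
Step 5: max=4097149/777600, min=18079/3600, spread=38417/155520
Step 6: max=244480211/46656000, min=362597/72000, spread=1903471/9331200
Step 7: max=14597789089/2799360000, min=10915759/2160000, spread=18038617/111974400
Step 8: max=873076182851/167961600000, min=984926759/194400000, spread=883978523/6718464000

Answer: 3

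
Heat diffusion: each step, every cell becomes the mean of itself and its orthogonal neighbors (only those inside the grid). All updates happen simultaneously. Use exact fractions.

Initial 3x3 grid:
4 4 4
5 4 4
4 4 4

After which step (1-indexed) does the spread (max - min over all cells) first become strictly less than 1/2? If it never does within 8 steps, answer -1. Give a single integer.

Step 1: max=13/3, min=4, spread=1/3
  -> spread < 1/2 first at step 1
Step 2: max=1027/240, min=4, spread=67/240
Step 3: max=9077/2160, min=807/200, spread=1807/10800
Step 4: max=3613963/864000, min=21961/5400, spread=33401/288000
Step 5: max=32333933/7776000, min=2203391/540000, spread=3025513/38880000
Step 6: max=12906526867/3110400000, min=117955949/28800000, spread=53531/995328
Step 7: max=772528925849/186624000000, min=31895116051/7776000000, spread=450953/11943936
Step 8: max=46298663560603/11197440000000, min=3833488610519/933120000000, spread=3799043/143327232

Answer: 1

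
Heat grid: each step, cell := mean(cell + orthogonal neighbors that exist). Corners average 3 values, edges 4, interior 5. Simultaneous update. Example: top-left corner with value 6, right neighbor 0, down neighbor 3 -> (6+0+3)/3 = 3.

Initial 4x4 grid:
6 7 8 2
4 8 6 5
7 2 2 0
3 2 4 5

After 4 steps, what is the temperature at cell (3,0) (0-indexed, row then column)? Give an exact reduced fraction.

Step 1: cell (3,0) = 4
Step 2: cell (3,0) = 43/12
Step 3: cell (3,0) = 2819/720
Step 4: cell (3,0) = 84473/21600
Full grid after step 4:
  377419/64800 301927/54000 95321/18000 20741/4320
  1128013/216000 931309/180000 276911/60000 315319/72000
  108589/24000 83541/20000 47347/12000 257999/72000
  84473/21600 67763/18000 60671/18000 71321/21600

Answer: 84473/21600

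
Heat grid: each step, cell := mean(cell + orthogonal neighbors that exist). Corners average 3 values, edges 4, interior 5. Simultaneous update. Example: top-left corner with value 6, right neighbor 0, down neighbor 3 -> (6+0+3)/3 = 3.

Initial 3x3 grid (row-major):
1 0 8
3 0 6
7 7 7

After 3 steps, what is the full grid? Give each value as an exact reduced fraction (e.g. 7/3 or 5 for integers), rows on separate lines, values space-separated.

After step 1:
  4/3 9/4 14/3
  11/4 16/5 21/4
  17/3 21/4 20/3
After step 2:
  19/9 229/80 73/18
  259/80 187/50 1187/240
  41/9 1247/240 103/18
After step 3:
  739/270 15323/4800 4271/1080
  16373/4800 11989/3000 66469/14400
  1169/270 69169/14400 5711/1080

Answer: 739/270 15323/4800 4271/1080
16373/4800 11989/3000 66469/14400
1169/270 69169/14400 5711/1080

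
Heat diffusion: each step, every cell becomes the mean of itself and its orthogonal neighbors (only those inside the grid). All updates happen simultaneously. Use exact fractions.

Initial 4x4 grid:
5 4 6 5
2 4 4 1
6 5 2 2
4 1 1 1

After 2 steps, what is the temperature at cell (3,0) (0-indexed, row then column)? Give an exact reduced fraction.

Answer: 32/9

Derivation:
Step 1: cell (3,0) = 11/3
Step 2: cell (3,0) = 32/9
Full grid after step 2:
  38/9 509/120 169/40 47/12
  479/120 99/25 71/20 119/40
  473/120 86/25 251/100 259/120
  32/9 169/60 61/30 49/36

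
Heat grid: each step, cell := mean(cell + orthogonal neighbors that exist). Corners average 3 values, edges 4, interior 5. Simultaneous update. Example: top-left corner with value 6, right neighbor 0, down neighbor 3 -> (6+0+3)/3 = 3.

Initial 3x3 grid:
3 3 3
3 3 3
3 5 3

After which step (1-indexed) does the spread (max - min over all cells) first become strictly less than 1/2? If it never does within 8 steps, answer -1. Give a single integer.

Answer: 3

Derivation:
Step 1: max=11/3, min=3, spread=2/3
Step 2: max=427/120, min=3, spread=67/120
Step 3: max=3677/1080, min=307/100, spread=1807/5400
  -> spread < 1/2 first at step 3
Step 4: max=1453963/432000, min=8461/2700, spread=33401/144000
Step 5: max=12893933/3888000, min=853391/270000, spread=3025513/19440000
Step 6: max=5130526867/1555200000, min=45955949/14400000, spread=53531/497664
Step 7: max=305968925849/93312000000, min=12455116051/3888000000, spread=450953/5971968
Step 8: max=18305063560603/5598720000000, min=1500688610519/466560000000, spread=3799043/71663616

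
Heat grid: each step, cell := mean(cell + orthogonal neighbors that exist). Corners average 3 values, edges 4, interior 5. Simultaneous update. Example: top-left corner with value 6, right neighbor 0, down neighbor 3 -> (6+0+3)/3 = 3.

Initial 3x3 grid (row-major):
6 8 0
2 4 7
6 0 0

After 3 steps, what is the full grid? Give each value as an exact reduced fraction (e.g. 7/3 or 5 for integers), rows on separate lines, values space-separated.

Answer: 617/135 31157/7200 331/80
3173/800 22943/6000 49939/14400
929/270 2473/800 6497/2160

Derivation:
After step 1:
  16/3 9/2 5
  9/2 21/5 11/4
  8/3 5/2 7/3
After step 2:
  43/9 571/120 49/12
  167/40 369/100 857/240
  29/9 117/40 91/36
After step 3:
  617/135 31157/7200 331/80
  3173/800 22943/6000 49939/14400
  929/270 2473/800 6497/2160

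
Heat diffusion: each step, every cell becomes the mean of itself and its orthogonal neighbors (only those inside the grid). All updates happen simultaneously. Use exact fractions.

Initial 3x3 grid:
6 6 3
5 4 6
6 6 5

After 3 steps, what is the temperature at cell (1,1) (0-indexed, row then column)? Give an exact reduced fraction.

Step 1: cell (1,1) = 27/5
Step 2: cell (1,1) = 503/100
Step 3: cell (1,1) = 10547/2000
Full grid after step 3:
  1433/270 72743/14400 3623/720
  76093/14400 10547/2000 36109/7200
  5897/1080 75793/14400 11359/2160

Answer: 10547/2000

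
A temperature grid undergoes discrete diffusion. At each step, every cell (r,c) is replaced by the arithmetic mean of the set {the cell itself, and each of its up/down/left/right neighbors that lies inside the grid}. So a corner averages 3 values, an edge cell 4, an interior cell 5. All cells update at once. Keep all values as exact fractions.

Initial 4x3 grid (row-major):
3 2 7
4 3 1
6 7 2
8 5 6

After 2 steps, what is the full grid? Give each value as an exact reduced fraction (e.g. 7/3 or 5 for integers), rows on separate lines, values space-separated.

Answer: 43/12 809/240 31/9
333/80 19/5 839/240
1271/240 99/20 971/240
229/36 653/120 89/18

Derivation:
After step 1:
  3 15/4 10/3
  4 17/5 13/4
  25/4 23/5 4
  19/3 13/2 13/3
After step 2:
  43/12 809/240 31/9
  333/80 19/5 839/240
  1271/240 99/20 971/240
  229/36 653/120 89/18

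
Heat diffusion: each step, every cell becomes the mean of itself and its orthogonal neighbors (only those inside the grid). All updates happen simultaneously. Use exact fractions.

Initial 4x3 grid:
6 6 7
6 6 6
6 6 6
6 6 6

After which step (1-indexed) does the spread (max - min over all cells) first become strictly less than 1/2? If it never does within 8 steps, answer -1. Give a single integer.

Answer: 1

Derivation:
Step 1: max=19/3, min=6, spread=1/3
  -> spread < 1/2 first at step 1
Step 2: max=113/18, min=6, spread=5/18
Step 3: max=1337/216, min=6, spread=41/216
Step 4: max=159737/25920, min=6, spread=4217/25920
Step 5: max=9540349/1555200, min=43279/7200, spread=38417/311040
Step 6: max=571072211/93312000, min=866597/144000, spread=1903471/18662400
Step 7: max=34193309089/5598720000, min=26035759/4320000, spread=18038617/223948800
Step 8: max=2048807382851/335923200000, min=2345726759/388800000, spread=883978523/13436928000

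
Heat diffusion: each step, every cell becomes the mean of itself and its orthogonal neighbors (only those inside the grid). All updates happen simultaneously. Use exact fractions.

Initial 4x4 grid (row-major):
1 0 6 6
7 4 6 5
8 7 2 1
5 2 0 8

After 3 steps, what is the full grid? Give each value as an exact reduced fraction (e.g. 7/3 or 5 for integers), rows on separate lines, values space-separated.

After step 1:
  8/3 11/4 9/2 17/3
  5 24/5 23/5 9/2
  27/4 23/5 16/5 4
  5 7/2 3 3
After step 2:
  125/36 883/240 1051/240 44/9
  1153/240 87/20 108/25 563/120
  427/80 457/100 97/25 147/40
  61/12 161/40 127/40 10/3
After step 3:
  538/135 5717/1440 31081/7200 10051/2160
  6467/1440 6517/1500 5189/1200 7909/1800
  3959/800 1773/400 981/250 779/200
  3467/720 316/75 1081/300 611/180

Answer: 538/135 5717/1440 31081/7200 10051/2160
6467/1440 6517/1500 5189/1200 7909/1800
3959/800 1773/400 981/250 779/200
3467/720 316/75 1081/300 611/180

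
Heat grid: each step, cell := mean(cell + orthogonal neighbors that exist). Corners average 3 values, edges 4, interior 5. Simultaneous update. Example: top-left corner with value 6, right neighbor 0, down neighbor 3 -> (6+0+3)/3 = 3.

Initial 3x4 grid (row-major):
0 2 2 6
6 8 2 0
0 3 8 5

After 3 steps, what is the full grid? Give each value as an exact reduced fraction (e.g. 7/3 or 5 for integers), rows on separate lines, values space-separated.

After step 1:
  8/3 3 3 8/3
  7/2 21/5 4 13/4
  3 19/4 9/2 13/3
After step 2:
  55/18 193/60 19/6 107/36
  401/120 389/100 379/100 57/16
  15/4 329/80 211/48 145/36
After step 3:
  3461/1080 2999/900 11831/3600 1397/432
  25267/7200 22021/6000 3761/1000 5741/1600
  2689/720 9689/2400 29387/7200 863/216

Answer: 3461/1080 2999/900 11831/3600 1397/432
25267/7200 22021/6000 3761/1000 5741/1600
2689/720 9689/2400 29387/7200 863/216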